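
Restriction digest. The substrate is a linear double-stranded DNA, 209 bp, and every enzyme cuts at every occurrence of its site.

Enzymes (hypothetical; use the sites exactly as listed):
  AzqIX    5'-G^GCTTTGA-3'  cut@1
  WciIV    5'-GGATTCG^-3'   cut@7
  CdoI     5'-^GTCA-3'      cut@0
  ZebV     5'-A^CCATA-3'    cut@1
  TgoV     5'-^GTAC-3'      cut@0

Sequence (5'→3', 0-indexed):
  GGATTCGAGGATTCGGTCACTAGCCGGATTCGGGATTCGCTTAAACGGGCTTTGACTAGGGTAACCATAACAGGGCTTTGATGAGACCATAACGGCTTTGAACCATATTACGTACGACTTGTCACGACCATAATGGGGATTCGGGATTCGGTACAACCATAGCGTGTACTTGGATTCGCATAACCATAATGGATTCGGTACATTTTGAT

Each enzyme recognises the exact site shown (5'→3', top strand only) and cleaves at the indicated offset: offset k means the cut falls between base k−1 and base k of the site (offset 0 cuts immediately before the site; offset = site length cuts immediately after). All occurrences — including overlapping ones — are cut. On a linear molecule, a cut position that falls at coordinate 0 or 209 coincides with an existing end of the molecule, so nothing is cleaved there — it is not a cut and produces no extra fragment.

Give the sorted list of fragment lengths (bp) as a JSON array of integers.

[5,6,7,7,7,7,8,8,8,9,9,9,9,10,12,12,13,14,16,16,17]

Site scan:
  AzqIX (GGCTTTGA, off=1): starts [47, 73, 93] → cuts [48, 74, 94]
  WciIV (GGATTCG, off=7): starts [0, 8, 25, 32, 136, 143, 171, 190] → cuts [7, 15, 32, 39, 143, 150, 178, 197]
  CdoI (GTCA, off=0): starts [15, 120] → cuts [15, 120]
  ZebV (ACCATA, off=1): starts [63, 85, 101, 126, 155, 182] → cuts [64, 86, 102, 127, 156, 183]
  TgoV (GTAC, off=0): starts [111, 150, 165, 197] → cuts [111, 150, 165, 197]

All cut coordinates (distinct, sorted): [7, 15, 32, 39, 48, 64, 74, 86, 94, 102, 111, 120, 127, 143, 150, 156, 165, 178, 183, 197]

Fragments:
  [0,7): 7 bp
  [7,15): 8 bp
  [15,32): 17 bp
  [32,39): 7 bp
  [39,48): 9 bp
  [48,64): 16 bp
  [64,74): 10 bp
  [74,86): 12 bp
  [86,94): 8 bp
  [94,102): 8 bp
  [102,111): 9 bp
  [111,120): 9 bp
  [120,127): 7 bp
  [127,143): 16 bp
  [143,150): 7 bp
  [150,156): 6 bp
  [156,165): 9 bp
  [165,178): 13 bp
  [178,183): 5 bp
  [183,197): 14 bp
  [197,209): 12 bp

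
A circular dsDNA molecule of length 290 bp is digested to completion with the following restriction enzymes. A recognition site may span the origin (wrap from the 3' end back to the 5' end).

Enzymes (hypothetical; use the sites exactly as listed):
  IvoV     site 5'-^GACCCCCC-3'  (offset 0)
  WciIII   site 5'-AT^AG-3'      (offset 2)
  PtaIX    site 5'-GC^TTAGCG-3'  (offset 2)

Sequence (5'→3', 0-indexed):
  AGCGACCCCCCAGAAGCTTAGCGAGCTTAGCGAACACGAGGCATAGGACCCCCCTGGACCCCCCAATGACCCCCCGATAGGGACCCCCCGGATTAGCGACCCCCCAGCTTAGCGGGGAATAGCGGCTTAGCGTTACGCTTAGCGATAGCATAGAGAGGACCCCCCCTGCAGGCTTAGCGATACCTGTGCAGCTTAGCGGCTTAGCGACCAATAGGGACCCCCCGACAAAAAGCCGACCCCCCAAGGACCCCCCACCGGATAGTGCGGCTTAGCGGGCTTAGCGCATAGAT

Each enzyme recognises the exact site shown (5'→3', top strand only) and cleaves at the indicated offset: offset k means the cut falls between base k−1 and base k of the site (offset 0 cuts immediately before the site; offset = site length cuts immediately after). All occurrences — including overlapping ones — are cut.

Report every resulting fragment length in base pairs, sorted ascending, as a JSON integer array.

Per-enzyme occurrences:
  IvoV GACCCCCC/0: at [3, 46, 56, 67, 81, 97, 157, 215, 234, 245] ⇒ [3, 46, 56, 67, 81, 97, 157, 215, 234, 245]
  WciIII ATAG/2: at [42, 76, 118, 144, 149, 210, 258, 284, 288] ⇒ [0, 44, 78, 120, 146, 151, 212, 260, 286]
  PtaIX GCTTAGCG/2: at [15, 24, 106, 124, 136, 171, 190, 198, 266, 275] ⇒ [17, 26, 108, 126, 138, 173, 192, 200, 268, 277]

All cut coordinates (distinct, sorted): [0, 3, 17, 26, 44, 46, 56, 67, 78, 81, 97, 108, 120, 126, 138, 146, 151, 157, 173, 192, 200, 212, 215, 234, 245, 260, 268, 277, 286]

Fragment lengths:
  0→3: 3 bp
  3→17: 14 bp
  17→26: 9 bp
  26→44: 18 bp
  44→46: 2 bp
  46→56: 10 bp
  56→67: 11 bp
  67→78: 11 bp
  78→81: 3 bp
  81→97: 16 bp
  97→108: 11 bp
  108→120: 12 bp
  120→126: 6 bp
  126→138: 12 bp
  138→146: 8 bp
  146→151: 5 bp
  151→157: 6 bp
  157→173: 16 bp
  173→192: 19 bp
  192→200: 8 bp
  200→212: 12 bp
  212→215: 3 bp
  215→234: 19 bp
  234→245: 11 bp
  245→260: 15 bp
  260→268: 8 bp
  268→277: 9 bp
  277→286: 9 bp
  286→0 (wrap): 290-286+0 = 4 bp

[2,3,3,3,4,5,6,6,8,8,8,9,9,9,10,11,11,11,11,12,12,12,14,15,16,16,18,19,19]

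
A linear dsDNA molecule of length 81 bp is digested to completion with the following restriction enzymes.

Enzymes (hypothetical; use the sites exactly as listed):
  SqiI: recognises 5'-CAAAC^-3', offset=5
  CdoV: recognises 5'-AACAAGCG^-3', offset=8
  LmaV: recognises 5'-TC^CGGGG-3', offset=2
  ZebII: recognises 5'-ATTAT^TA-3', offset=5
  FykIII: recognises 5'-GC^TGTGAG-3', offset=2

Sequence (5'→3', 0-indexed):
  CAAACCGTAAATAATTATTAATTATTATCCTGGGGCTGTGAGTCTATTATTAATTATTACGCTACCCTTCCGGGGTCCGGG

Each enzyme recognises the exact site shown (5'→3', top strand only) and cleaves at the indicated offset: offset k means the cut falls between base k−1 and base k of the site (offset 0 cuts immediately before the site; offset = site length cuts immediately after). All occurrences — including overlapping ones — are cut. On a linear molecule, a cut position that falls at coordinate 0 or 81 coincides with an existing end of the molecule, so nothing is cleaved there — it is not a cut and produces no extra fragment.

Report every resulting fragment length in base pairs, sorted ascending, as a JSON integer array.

Scan for sites:
  SqiI CAAAC/5: at [0] ⇒ [5]
  CdoV (AACAAGCG, off=8): no sites
  LmaV TCCGGGG/2: at [68] ⇒ [70]
  ZebII ATTATTA/5: at [13, 20, 45, 52] ⇒ [18, 25, 50, 57]
  FykIII GCTGTGAG/2: at [34] ⇒ [36]

Pooled cuts: [5, 18, 25, 36, 50, 57, 70]

Fragments:
  [0,5): 5 bp
  [5,18): 13 bp
  [18,25): 7 bp
  [25,36): 11 bp
  [36,50): 14 bp
  [50,57): 7 bp
  [57,70): 13 bp
  [70,81): 11 bp

[5,7,7,11,11,13,13,14]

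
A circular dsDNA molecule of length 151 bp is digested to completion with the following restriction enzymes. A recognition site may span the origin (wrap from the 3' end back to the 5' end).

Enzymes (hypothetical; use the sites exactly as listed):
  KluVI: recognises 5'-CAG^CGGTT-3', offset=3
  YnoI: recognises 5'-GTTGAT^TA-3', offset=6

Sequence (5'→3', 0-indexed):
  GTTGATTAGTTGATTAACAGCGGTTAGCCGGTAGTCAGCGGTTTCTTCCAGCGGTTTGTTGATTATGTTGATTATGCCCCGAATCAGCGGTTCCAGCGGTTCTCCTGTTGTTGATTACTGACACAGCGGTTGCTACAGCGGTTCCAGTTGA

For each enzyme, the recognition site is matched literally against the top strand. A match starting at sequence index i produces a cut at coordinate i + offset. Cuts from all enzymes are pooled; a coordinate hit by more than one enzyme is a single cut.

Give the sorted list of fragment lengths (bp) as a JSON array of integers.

[6,8,9,9,11,12,12,13,15,18,19,19]

Per-enzyme occurrences:
  KluVI CAGCGGTT/3: at [17, 35, 48, 84, 93, 123, 135] ⇒ [20, 38, 51, 87, 96, 126, 138]
  YnoI GTTGATTA/6: at [0, 8, 57, 66, 109] ⇒ [6, 14, 63, 72, 115]

All cut coordinates (distinct, sorted): [6, 14, 20, 38, 51, 63, 72, 87, 96, 115, 126, 138]

Fragment lengths:
  6→14: 8 bp
  14→20: 6 bp
  20→38: 18 bp
  38→51: 13 bp
  51→63: 12 bp
  63→72: 9 bp
  72→87: 15 bp
  87→96: 9 bp
  96→115: 19 bp
  115→126: 11 bp
  126→138: 12 bp
  138→6 (wrap): 151-138+6 = 19 bp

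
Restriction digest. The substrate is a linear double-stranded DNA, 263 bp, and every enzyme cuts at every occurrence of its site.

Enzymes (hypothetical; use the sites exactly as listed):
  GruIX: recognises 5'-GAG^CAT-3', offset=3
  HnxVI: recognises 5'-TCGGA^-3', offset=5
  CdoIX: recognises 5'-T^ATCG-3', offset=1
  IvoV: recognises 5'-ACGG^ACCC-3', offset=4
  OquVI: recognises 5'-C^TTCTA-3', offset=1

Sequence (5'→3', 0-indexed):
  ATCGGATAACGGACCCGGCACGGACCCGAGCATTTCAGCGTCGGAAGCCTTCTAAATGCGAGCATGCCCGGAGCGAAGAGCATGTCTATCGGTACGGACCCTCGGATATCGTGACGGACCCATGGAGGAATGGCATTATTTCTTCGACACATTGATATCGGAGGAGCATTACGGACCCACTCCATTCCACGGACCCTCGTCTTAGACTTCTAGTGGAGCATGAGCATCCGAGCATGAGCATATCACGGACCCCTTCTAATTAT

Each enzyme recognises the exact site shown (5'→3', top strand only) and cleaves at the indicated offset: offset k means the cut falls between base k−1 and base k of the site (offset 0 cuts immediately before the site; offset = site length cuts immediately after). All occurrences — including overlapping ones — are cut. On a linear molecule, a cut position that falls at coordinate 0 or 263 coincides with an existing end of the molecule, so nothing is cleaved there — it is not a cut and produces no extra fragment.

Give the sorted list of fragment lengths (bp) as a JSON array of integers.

[1,4,4,5,6,6,6,6,6,7,7,8,8,9,10,10,10,10,11,11,13,15,15,18,18,39]

Per-enzyme occurrences:
  GruIX GAGCAT/3: at [27, 59, 77, 163, 215, 221, 229, 235] ⇒ [30, 62, 80, 166, 218, 224, 232, 238]
  HnxVI TCGGA/5: at [1, 40, 101, 157] ⇒ [6, 45, 106, 162]
  CdoIX TATCG/1: at [86, 106, 155] ⇒ [87, 107, 156]
  IvoV ACGGACCC/4: at [8, 19, 93, 113, 170, 188, 244] ⇒ [12, 23, 97, 117, 174, 192, 248]
  OquVI CTTCTA/1: at [48, 206, 252] ⇒ [49, 207, 253]

Pooled cuts: [6, 12, 23, 30, 45, 49, 62, 80, 87, 97, 106, 107, 117, 156, 162, 166, 174, 192, 207, 218, 224, 232, 238, 248, 253]

Fragments:
  [0,6): 6 bp
  [6,12): 6 bp
  [12,23): 11 bp
  [23,30): 7 bp
  [30,45): 15 bp
  [45,49): 4 bp
  [49,62): 13 bp
  [62,80): 18 bp
  [80,87): 7 bp
  [87,97): 10 bp
  [97,106): 9 bp
  [106,107): 1 bp
  [107,117): 10 bp
  [117,156): 39 bp
  [156,162): 6 bp
  [162,166): 4 bp
  [166,174): 8 bp
  [174,192): 18 bp
  [192,207): 15 bp
  [207,218): 11 bp
  [218,224): 6 bp
  [224,232): 8 bp
  [232,238): 6 bp
  [238,248): 10 bp
  [248,253): 5 bp
  [253,263): 10 bp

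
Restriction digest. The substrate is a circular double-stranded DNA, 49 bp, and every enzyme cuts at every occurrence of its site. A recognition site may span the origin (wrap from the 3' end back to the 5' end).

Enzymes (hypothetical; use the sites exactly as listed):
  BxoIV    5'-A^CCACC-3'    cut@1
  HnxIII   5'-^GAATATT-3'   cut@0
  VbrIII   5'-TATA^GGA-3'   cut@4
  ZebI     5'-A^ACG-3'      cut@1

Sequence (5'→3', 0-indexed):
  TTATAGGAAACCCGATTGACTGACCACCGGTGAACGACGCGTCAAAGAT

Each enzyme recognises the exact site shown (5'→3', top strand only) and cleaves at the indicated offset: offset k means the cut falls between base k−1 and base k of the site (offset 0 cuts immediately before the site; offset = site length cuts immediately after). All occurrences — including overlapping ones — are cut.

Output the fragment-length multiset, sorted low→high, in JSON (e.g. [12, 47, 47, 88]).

[10,18,21]

Per-enzyme occurrences:
  BxoIV ACCACC/1: at [22] ⇒ [23]
  HnxIII (GAATATT, off=0): no sites
  VbrIII TATAGGA/4: at [1] ⇒ [5]
  ZebI AACG/1: at [32] ⇒ [33]

All cut coordinates (distinct, sorted): [5, 23, 33]

Fragments:
  5→23: 18 bp
  23→33: 10 bp
  33→5 (wrap): 49-33+5 = 21 bp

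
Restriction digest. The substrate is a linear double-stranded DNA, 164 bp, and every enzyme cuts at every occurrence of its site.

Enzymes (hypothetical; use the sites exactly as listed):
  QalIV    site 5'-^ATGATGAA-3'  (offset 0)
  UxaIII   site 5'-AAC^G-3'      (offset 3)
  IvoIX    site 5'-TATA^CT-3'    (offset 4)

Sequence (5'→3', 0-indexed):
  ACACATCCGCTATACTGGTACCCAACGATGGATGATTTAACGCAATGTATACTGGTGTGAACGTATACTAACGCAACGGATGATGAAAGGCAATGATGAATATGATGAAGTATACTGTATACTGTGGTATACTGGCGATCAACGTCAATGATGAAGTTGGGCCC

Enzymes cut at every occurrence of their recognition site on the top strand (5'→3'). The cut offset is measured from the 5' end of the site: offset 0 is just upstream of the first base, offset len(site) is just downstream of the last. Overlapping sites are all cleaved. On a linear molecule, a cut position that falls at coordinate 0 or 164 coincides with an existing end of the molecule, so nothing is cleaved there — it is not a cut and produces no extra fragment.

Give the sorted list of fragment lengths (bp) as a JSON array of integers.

Per-enzyme occurrences:
  QalIV (ATGATGAA, off=0): starts [79, 92, 101, 147] → cuts [79, 92, 101, 147]
  UxaIII (AACG, off=3): starts [23, 38, 59, 69, 74, 140] → cuts [26, 41, 62, 72, 77, 143]
  IvoIX (TATACT, off=4): starts [10, 47, 63, 110, 117, 127] → cuts [14, 51, 67, 114, 121, 131]

Pooled cuts: [14, 26, 41, 51, 62, 67, 72, 77, 79, 92, 101, 114, 121, 131, 143, 147]

Fragments:
  [0,14): 14 bp
  [14,26): 12 bp
  [26,41): 15 bp
  [41,51): 10 bp
  [51,62): 11 bp
  [62,67): 5 bp
  [67,72): 5 bp
  [72,77): 5 bp
  [77,79): 2 bp
  [79,92): 13 bp
  [92,101): 9 bp
  [101,114): 13 bp
  [114,121): 7 bp
  [121,131): 10 bp
  [131,143): 12 bp
  [143,147): 4 bp
  [147,164): 17 bp

[2,4,5,5,5,7,9,10,10,11,12,12,13,13,14,15,17]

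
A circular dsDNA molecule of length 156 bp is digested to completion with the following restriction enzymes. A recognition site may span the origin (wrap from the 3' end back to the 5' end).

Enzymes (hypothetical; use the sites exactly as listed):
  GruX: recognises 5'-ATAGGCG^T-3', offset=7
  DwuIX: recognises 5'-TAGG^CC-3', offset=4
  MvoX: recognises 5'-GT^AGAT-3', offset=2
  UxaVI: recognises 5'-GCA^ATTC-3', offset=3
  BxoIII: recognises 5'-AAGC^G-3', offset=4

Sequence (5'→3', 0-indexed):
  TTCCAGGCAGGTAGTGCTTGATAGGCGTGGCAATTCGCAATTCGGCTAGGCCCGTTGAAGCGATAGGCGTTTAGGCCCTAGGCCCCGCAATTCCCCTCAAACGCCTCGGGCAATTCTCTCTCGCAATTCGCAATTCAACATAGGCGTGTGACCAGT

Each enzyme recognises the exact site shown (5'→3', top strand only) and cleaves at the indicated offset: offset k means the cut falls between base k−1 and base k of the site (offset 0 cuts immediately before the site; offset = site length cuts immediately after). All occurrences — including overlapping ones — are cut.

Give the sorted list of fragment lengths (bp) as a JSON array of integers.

[5,6,7,7,7,7,8,11,11,13,14,23,37]

Site scan:
  GruX ATAGGCGT/7: at [20, 62, 139] ⇒ [27, 69, 146]
  DwuIX TAGGCC/4: at [46, 71, 78] ⇒ [50, 75, 82]
  MvoX (GTAGAT, off=2): no sites
  UxaVI GCAATTC/3: at [29, 36, 86, 109, 122, 129] ⇒ [32, 39, 89, 112, 125, 132]
  BxoIII AAGCG/4: at [57] ⇒ [61]

Pooled cuts: [27, 32, 39, 50, 61, 69, 75, 82, 89, 112, 125, 132, 146]

Fragment lengths:
  27→32: 5 bp
  32→39: 7 bp
  39→50: 11 bp
  50→61: 11 bp
  61→69: 8 bp
  69→75: 6 bp
  75→82: 7 bp
  82→89: 7 bp
  89→112: 23 bp
  112→125: 13 bp
  125→132: 7 bp
  132→146: 14 bp
  146→27 (wrap): 156-146+27 = 37 bp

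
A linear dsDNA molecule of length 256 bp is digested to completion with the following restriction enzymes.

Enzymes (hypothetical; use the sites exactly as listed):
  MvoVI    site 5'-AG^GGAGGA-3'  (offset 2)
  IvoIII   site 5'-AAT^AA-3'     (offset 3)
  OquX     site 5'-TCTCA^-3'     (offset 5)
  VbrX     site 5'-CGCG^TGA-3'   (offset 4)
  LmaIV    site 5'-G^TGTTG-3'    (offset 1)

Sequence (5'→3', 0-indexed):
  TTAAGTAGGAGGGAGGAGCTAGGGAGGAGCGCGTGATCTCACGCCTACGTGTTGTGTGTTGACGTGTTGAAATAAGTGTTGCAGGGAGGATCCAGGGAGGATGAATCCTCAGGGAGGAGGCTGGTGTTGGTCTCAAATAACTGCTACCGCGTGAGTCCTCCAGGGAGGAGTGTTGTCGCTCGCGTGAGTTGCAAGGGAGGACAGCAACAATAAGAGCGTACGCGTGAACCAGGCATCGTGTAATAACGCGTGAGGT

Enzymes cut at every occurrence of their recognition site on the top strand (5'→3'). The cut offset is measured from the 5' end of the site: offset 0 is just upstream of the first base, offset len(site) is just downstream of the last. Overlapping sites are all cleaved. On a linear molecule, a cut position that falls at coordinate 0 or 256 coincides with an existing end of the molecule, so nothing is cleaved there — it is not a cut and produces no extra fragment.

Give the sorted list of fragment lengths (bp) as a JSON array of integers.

[3,3,6,6,7,7,8,8,8,8,9,11,11,11,11,11,11,12,12,13,13,14,16,17,20]

Scan for sites:
  MvoVI AGGGAGGA/2: at [9, 20, 82, 93, 110, 161, 193] ⇒ [11, 22, 84, 95, 112, 163, 195]
  IvoIII AATAA/3: at [70, 135, 208, 241] ⇒ [73, 138, 211, 244]
  OquX TCTCA/5: at [36, 130] ⇒ [41, 135]
  VbrX CGCGTGA/4: at [29, 147, 180, 220, 246] ⇒ [33, 151, 184, 224, 250]
  LmaIV GTGTTG/1: at [48, 55, 63, 75, 123, 169] ⇒ [49, 56, 64, 76, 124, 170]

Pooled cuts: [11, 22, 33, 41, 49, 56, 64, 73, 76, 84, 95, 112, 124, 135, 138, 151, 163, 170, 184, 195, 211, 224, 244, 250]

Fragments:
  [0,11): 11 bp
  [11,22): 11 bp
  [22,33): 11 bp
  [33,41): 8 bp
  [41,49): 8 bp
  [49,56): 7 bp
  [56,64): 8 bp
  [64,73): 9 bp
  [73,76): 3 bp
  [76,84): 8 bp
  [84,95): 11 bp
  [95,112): 17 bp
  [112,124): 12 bp
  [124,135): 11 bp
  [135,138): 3 bp
  [138,151): 13 bp
  [151,163): 12 bp
  [163,170): 7 bp
  [170,184): 14 bp
  [184,195): 11 bp
  [195,211): 16 bp
  [211,224): 13 bp
  [224,244): 20 bp
  [244,250): 6 bp
  [250,256): 6 bp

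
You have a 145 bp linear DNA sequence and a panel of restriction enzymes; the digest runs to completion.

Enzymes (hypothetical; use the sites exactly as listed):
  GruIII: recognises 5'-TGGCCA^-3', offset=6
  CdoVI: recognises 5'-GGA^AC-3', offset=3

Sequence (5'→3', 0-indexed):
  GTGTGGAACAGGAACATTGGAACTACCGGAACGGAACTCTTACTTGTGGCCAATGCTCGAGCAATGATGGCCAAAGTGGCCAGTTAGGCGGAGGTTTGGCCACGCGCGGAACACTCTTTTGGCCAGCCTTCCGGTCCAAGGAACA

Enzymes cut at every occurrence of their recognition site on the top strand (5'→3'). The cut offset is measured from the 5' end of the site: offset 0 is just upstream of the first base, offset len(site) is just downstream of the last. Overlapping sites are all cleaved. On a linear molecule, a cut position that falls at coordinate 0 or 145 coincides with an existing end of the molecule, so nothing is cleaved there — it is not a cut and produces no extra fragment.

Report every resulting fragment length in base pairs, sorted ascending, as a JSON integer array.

[3,5,6,7,8,8,9,9,15,17,17,20,21]

Scan for sites:
  GruIII (TGGCCA, off=6): starts [46, 67, 76, 96, 119] → cuts [52, 73, 82, 102, 125]
  CdoVI (GGAAC, off=3): starts [4, 10, 18, 27, 32, 107, 139] → cuts [7, 13, 21, 30, 35, 110, 142]

Pooled cuts: [7, 13, 21, 30, 35, 52, 73, 82, 102, 110, 125, 142]

Fragment lengths:
  [0,7): 7 bp
  [7,13): 6 bp
  [13,21): 8 bp
  [21,30): 9 bp
  [30,35): 5 bp
  [35,52): 17 bp
  [52,73): 21 bp
  [73,82): 9 bp
  [82,102): 20 bp
  [102,110): 8 bp
  [110,125): 15 bp
  [125,142): 17 bp
  [142,145): 3 bp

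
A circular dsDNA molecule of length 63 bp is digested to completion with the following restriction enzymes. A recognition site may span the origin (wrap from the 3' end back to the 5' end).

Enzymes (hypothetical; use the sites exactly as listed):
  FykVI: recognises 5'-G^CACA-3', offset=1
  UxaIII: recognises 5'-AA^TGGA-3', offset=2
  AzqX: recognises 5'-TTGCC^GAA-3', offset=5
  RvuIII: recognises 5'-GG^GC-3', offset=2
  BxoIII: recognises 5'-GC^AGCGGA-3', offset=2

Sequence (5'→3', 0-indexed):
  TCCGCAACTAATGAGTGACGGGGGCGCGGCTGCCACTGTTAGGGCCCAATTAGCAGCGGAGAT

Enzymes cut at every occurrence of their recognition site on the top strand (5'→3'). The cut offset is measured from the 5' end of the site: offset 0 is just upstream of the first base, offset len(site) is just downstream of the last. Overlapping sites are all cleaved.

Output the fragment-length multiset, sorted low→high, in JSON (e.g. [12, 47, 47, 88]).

Per-enzyme occurrences:
  FykVI (GCACA, off=1): no sites
  UxaIII (AATGGA, off=2): no sites
  AzqX (TTGCCGAA, off=5): no sites
  RvuIII (GGGC, off=2): starts [21, 41] → cuts [23, 43]
  BxoIII (GCAGCGGA, off=2): starts [52] → cuts [54]

Pooled cuts: [23, 43, 54]

Fragment lengths:
  23→43: 20 bp
  43→54: 11 bp
  54→23 (wrap): 63-54+23 = 32 bp

[11,20,32]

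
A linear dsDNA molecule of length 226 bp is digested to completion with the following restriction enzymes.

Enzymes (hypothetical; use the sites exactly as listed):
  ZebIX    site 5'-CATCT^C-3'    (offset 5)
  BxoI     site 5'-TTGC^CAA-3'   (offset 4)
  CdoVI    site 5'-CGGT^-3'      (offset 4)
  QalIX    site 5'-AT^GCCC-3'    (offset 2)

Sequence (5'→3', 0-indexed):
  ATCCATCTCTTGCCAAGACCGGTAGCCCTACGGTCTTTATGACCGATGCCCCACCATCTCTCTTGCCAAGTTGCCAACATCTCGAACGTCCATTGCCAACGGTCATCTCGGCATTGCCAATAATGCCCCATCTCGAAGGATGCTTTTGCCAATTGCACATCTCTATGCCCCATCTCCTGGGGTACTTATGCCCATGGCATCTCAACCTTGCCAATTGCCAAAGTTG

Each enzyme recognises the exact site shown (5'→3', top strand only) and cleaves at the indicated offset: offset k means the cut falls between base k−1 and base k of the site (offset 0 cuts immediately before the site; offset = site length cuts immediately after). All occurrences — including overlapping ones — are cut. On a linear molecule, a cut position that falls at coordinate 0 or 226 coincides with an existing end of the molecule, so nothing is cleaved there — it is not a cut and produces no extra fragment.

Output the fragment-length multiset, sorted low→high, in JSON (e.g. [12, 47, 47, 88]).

Scan for sites:
  ZebIX (CATCTC, off=5): starts [3, 54, 77, 103, 128, 157, 170, 197] → cuts [8, 59, 82, 108, 133, 162, 175, 202]
  BxoI (TTGCCAA, off=4): starts [9, 62, 70, 92, 113, 145, 207, 214] → cuts [13, 66, 74, 96, 117, 149, 211, 218]
  CdoVI (CGGT, off=4): starts [19, 30, 99] → cuts [23, 34, 103]
  QalIX (ATGCCC, off=2): starts [45, 122, 164, 187] → cuts [47, 124, 166, 189]

All cut coordinates (distinct, sorted): [8, 13, 23, 34, 47, 59, 66, 74, 82, 96, 103, 108, 117, 124, 133, 149, 162, 166, 175, 189, 202, 211, 218]

Fragments:
  [0,8): 8 bp
  [8,13): 5 bp
  [13,23): 10 bp
  [23,34): 11 bp
  [34,47): 13 bp
  [47,59): 12 bp
  [59,66): 7 bp
  [66,74): 8 bp
  [74,82): 8 bp
  [82,96): 14 bp
  [96,103): 7 bp
  [103,108): 5 bp
  [108,117): 9 bp
  [117,124): 7 bp
  [124,133): 9 bp
  [133,149): 16 bp
  [149,162): 13 bp
  [162,166): 4 bp
  [166,175): 9 bp
  [175,189): 14 bp
  [189,202): 13 bp
  [202,211): 9 bp
  [211,218): 7 bp
  [218,226): 8 bp

[4,5,5,7,7,7,7,8,8,8,8,9,9,9,9,10,11,12,13,13,13,14,14,16]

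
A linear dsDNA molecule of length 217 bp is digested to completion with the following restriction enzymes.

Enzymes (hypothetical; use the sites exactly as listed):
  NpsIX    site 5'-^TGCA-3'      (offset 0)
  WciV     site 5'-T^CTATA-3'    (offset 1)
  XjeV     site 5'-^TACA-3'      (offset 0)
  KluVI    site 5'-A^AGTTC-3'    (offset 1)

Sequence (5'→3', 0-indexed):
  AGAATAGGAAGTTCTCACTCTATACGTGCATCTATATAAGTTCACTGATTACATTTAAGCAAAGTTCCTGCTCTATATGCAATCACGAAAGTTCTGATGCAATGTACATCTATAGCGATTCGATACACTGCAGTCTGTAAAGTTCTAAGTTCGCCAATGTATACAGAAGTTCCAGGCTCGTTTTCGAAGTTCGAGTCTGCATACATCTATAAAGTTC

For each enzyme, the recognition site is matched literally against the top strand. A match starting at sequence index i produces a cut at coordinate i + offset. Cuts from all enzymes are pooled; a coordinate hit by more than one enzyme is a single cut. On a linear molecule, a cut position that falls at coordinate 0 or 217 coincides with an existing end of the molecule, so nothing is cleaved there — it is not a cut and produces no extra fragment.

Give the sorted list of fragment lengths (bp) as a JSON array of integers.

[4,5,5,5,5,5,5,6,6,7,7,7,7,8,9,10,10,10,11,12,12,13,14,14,20]

Site scan:
  NpsIX (TGCA, off=0): starts [26, 77, 97, 128, 197] → cuts [26, 77, 97, 128, 197]
  WciV (TCTATA, off=1): starts [18, 30, 71, 108, 205] → cuts [19, 31, 72, 109, 206]
  XjeV (TACA, off=0): starts [49, 104, 123, 161, 201] → cuts [49, 104, 123, 161, 201]
  KluVI (AAGTTC, off=1): starts [8, 37, 61, 88, 139, 146, 166, 186, 211] → cuts [9, 38, 62, 89, 140, 147, 167, 187, 212]

All cut coordinates (distinct, sorted): [9, 19, 26, 31, 38, 49, 62, 72, 77, 89, 97, 104, 109, 123, 128, 140, 147, 161, 167, 187, 197, 201, 206, 212]

Fragment lengths:
  [0,9): 9 bp
  [9,19): 10 bp
  [19,26): 7 bp
  [26,31): 5 bp
  [31,38): 7 bp
  [38,49): 11 bp
  [49,62): 13 bp
  [62,72): 10 bp
  [72,77): 5 bp
  [77,89): 12 bp
  [89,97): 8 bp
  [97,104): 7 bp
  [104,109): 5 bp
  [109,123): 14 bp
  [123,128): 5 bp
  [128,140): 12 bp
  [140,147): 7 bp
  [147,161): 14 bp
  [161,167): 6 bp
  [167,187): 20 bp
  [187,197): 10 bp
  [197,201): 4 bp
  [201,206): 5 bp
  [206,212): 6 bp
  [212,217): 5 bp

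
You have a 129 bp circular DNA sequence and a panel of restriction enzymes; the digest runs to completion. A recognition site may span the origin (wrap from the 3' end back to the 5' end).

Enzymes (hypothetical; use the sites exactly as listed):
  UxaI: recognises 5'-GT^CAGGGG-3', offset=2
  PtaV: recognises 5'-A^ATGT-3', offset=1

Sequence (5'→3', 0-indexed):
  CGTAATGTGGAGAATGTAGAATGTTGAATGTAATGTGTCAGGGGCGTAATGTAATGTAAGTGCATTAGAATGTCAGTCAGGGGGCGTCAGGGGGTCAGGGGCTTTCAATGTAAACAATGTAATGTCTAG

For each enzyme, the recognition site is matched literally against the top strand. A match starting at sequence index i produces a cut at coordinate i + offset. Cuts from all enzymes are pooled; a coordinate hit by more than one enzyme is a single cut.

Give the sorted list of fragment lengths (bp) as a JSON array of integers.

[5,5,5,6,7,7,8,8,9,9,10,10,12,12,16]

Site scan:
  UxaI GTCAGGGG/2: at [36, 75, 85, 93] ⇒ [38, 77, 87, 95]
  PtaV AATGT/1: at [3, 12, 19, 26, 31, 47, 52, 68, 106, 115, 120] ⇒ [4, 13, 20, 27, 32, 48, 53, 69, 107, 116, 121]

All cut coordinates (distinct, sorted): [4, 13, 20, 27, 32, 38, 48, 53, 69, 77, 87, 95, 107, 116, 121]

Fragments:
  4→13: 9 bp
  13→20: 7 bp
  20→27: 7 bp
  27→32: 5 bp
  32→38: 6 bp
  38→48: 10 bp
  48→53: 5 bp
  53→69: 16 bp
  69→77: 8 bp
  77→87: 10 bp
  87→95: 8 bp
  95→107: 12 bp
  107→116: 9 bp
  116→121: 5 bp
  121→4 (wrap): 129-121+4 = 12 bp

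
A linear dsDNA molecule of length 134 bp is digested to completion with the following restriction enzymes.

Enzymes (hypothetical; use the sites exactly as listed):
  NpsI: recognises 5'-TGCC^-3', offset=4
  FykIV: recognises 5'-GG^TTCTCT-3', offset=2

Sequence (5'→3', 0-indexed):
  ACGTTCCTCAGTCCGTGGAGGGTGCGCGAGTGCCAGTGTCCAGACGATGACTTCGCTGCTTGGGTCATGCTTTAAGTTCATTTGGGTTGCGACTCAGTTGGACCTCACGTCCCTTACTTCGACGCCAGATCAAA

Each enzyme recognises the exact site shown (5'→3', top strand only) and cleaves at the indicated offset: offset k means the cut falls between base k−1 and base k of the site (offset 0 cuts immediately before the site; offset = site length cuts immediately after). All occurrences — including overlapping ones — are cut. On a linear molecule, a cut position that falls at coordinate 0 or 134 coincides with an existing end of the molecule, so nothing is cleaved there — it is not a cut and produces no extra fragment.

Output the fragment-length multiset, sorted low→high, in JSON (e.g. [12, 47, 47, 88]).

[34,100]

Site scan:
  NpsI (TGCC, off=4): starts [30] → cuts [34]
  FykIV (GGTTCTCT, off=2): no sites

Pooled cuts: [34]

Fragment lengths:
  [0,34): 34 bp
  [34,134): 100 bp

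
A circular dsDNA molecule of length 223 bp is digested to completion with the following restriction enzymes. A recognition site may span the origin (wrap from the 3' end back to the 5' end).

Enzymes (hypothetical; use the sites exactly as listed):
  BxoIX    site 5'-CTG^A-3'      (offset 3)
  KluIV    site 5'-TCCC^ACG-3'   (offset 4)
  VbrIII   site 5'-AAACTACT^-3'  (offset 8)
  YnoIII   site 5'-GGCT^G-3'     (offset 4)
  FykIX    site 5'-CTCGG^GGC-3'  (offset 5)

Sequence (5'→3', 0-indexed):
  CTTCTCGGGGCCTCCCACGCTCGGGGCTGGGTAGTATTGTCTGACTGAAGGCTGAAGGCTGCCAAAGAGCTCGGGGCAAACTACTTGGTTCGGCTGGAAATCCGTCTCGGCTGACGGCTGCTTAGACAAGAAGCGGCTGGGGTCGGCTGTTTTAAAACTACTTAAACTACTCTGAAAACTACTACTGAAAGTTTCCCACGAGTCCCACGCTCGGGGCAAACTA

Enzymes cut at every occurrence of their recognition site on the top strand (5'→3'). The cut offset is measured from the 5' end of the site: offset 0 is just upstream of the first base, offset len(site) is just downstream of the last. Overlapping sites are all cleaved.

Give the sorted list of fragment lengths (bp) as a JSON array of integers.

[1,1,3,4,4,4,6,6,6,6,8,8,8,9,9,9,10,10,10,11,11,14,14,15,17,19]

Site scan:
  BxoIX CTGA/3: at [40, 44, 51, 110, 171, 184] ⇒ [43, 47, 54, 113, 174, 187]
  KluIV TCCCACG/4: at [12, 193, 202] ⇒ [16, 197, 206]
  VbrIII AAACTACT/8: at [77, 154, 163, 175, 217] ⇒ [2, 85, 162, 171, 183]
  YnoIII GGCTG/4: at [24, 49, 56, 91, 108, 115, 134, 144] ⇒ [28, 53, 60, 95, 112, 119, 138, 148]
  FykIX CTCGGGGC/5: at [3, 19, 69, 209] ⇒ [8, 24, 74, 214]

Pooled cuts: [2, 8, 16, 24, 28, 43, 47, 53, 54, 60, 74, 85, 95, 112, 113, 119, 138, 148, 162, 171, 174, 183, 187, 197, 206, 214]

Fragments:
  2→8: 6 bp
  8→16: 8 bp
  16→24: 8 bp
  24→28: 4 bp
  28→43: 15 bp
  43→47: 4 bp
  47→53: 6 bp
  53→54: 1 bp
  54→60: 6 bp
  60→74: 14 bp
  74→85: 11 bp
  85→95: 10 bp
  95→112: 17 bp
  112→113: 1 bp
  113→119: 6 bp
  119→138: 19 bp
  138→148: 10 bp
  148→162: 14 bp
  162→171: 9 bp
  171→174: 3 bp
  174→183: 9 bp
  183→187: 4 bp
  187→197: 10 bp
  197→206: 9 bp
  206→214: 8 bp
  214→2 (wrap): 223-214+2 = 11 bp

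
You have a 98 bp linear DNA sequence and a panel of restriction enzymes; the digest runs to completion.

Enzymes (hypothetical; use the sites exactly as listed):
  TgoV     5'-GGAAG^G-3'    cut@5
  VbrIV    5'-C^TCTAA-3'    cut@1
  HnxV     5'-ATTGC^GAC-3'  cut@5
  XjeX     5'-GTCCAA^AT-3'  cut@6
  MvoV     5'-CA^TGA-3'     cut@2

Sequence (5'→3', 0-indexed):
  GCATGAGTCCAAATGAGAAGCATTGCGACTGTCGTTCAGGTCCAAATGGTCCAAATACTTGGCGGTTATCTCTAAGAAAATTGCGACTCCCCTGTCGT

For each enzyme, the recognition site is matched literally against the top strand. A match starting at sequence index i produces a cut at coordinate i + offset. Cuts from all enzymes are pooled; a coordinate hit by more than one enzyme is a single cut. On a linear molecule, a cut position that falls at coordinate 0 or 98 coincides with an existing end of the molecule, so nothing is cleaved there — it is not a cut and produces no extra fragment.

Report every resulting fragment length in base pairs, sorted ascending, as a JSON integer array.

Scan for sites:
  TgoV (GGAAGG, off=5): no sites
  VbrIV CTCTAA/1: at [69] ⇒ [70]
  HnxV ATTGCGAC/5: at [21, 79] ⇒ [26, 84]
  XjeX GTCCAAAT/6: at [6, 39, 48] ⇒ [12, 45, 54]
  MvoV CATGA/2: at [1] ⇒ [3]

Pooled cuts: [3, 12, 26, 45, 54, 70, 84]

Fragments:
  [0,3): 3 bp
  [3,12): 9 bp
  [12,26): 14 bp
  [26,45): 19 bp
  [45,54): 9 bp
  [54,70): 16 bp
  [70,84): 14 bp
  [84,98): 14 bp

[3,9,9,14,14,14,16,19]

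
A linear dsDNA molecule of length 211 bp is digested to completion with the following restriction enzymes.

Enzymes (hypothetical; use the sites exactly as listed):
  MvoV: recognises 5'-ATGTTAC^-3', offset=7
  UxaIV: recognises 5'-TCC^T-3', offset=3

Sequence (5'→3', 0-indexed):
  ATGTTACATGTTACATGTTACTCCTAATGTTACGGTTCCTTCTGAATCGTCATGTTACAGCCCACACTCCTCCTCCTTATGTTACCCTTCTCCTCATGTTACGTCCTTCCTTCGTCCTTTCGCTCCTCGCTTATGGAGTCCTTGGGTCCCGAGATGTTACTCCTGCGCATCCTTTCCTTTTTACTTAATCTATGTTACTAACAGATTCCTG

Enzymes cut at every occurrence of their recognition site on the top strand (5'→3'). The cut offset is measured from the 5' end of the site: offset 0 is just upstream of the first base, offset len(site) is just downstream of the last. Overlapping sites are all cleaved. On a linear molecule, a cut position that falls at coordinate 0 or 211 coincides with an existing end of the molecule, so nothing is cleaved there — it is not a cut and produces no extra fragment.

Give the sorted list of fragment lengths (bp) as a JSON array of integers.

Site scan:
  MvoV ATGTTAC/7: at [0, 7, 14, 26, 51, 78, 95, 153, 191] ⇒ [7, 14, 21, 33, 58, 85, 102, 160, 198]
  UxaIV TCCT/3: at [21, 36, 67, 70, 73, 90, 103, 107, 114, 123, 138, 160, 169, 174, 206] ⇒ [24, 39, 70, 73, 76, 93, 106, 110, 117, 126, 141, 163, 172, 177, 209]

All cut coordinates (distinct, sorted): [7, 14, 21, 24, 33, 39, 58, 70, 73, 76, 85, 93, 102, 106, 110, 117, 126, 141, 160, 163, 172, 177, 198, 209]

Fragment lengths:
  [0,7): 7 bp
  [7,14): 7 bp
  [14,21): 7 bp
  [21,24): 3 bp
  [24,33): 9 bp
  [33,39): 6 bp
  [39,58): 19 bp
  [58,70): 12 bp
  [70,73): 3 bp
  [73,76): 3 bp
  [76,85): 9 bp
  [85,93): 8 bp
  [93,102): 9 bp
  [102,106): 4 bp
  [106,110): 4 bp
  [110,117): 7 bp
  [117,126): 9 bp
  [126,141): 15 bp
  [141,160): 19 bp
  [160,163): 3 bp
  [163,172): 9 bp
  [172,177): 5 bp
  [177,198): 21 bp
  [198,209): 11 bp
  [209,211): 2 bp

[2,3,3,3,3,4,4,5,6,7,7,7,7,8,9,9,9,9,9,11,12,15,19,19,21]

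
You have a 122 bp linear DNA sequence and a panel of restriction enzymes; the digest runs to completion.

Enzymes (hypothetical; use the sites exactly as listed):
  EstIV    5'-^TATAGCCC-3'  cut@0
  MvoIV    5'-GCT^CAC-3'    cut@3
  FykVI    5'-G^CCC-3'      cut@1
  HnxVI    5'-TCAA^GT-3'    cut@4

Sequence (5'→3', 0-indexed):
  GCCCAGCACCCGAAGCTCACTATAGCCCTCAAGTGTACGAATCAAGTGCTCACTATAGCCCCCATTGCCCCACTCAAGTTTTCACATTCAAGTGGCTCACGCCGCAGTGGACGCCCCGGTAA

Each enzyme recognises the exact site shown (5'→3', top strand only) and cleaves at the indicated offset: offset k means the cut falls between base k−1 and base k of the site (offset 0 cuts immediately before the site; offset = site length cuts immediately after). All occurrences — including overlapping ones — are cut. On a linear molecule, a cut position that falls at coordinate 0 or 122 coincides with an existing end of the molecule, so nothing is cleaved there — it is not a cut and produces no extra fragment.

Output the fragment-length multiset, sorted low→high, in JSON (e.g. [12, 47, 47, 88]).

Per-enzyme occurrences:
  EstIV TATAGCCC/0: at [20, 53] ⇒ [20, 53]
  MvoIV GCTCAC/3: at [14, 47, 94] ⇒ [17, 50, 97]
  FykVI GCCC/1: at [0, 24, 57, 66, 112] ⇒ [1, 25, 58, 67, 113]
  HnxVI TCAAGT/4: at [28, 41, 73, 87] ⇒ [32, 45, 77, 91]

Pooled cuts: [1, 17, 20, 25, 32, 45, 50, 53, 58, 67, 77, 91, 97, 113]

Fragment lengths:
  [0,1): 1 bp
  [1,17): 16 bp
  [17,20): 3 bp
  [20,25): 5 bp
  [25,32): 7 bp
  [32,45): 13 bp
  [45,50): 5 bp
  [50,53): 3 bp
  [53,58): 5 bp
  [58,67): 9 bp
  [67,77): 10 bp
  [77,91): 14 bp
  [91,97): 6 bp
  [97,113): 16 bp
  [113,122): 9 bp

[1,3,3,5,5,5,6,7,9,9,10,13,14,16,16]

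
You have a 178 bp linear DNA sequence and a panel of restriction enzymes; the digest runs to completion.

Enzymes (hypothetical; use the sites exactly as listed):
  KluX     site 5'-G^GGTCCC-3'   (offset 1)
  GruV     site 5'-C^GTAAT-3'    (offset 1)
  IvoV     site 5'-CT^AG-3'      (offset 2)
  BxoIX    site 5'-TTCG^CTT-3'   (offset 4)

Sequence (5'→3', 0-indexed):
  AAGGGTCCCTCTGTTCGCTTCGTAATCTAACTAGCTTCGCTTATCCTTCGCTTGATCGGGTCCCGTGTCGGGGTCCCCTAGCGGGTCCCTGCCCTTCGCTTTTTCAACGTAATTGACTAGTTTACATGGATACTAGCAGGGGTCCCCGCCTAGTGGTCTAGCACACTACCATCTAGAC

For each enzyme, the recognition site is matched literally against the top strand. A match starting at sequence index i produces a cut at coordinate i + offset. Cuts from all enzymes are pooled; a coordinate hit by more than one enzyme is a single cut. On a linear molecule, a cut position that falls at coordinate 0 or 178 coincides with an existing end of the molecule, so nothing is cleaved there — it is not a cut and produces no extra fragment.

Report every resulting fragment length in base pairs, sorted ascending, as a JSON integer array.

Scan for sites:
  KluX (GGGTCCC, off=1): starts [2, 57, 70, 82, 139] → cuts [3, 58, 71, 83, 140]
  GruV (CGTAAT, off=1): starts [20, 107] → cuts [21, 108]
  IvoV (CTAG, off=2): starts [30, 77, 116, 132, 149, 157, 172] → cuts [32, 79, 118, 134, 151, 159, 174]
  BxoIX (TTCGCTT, off=4): starts [13, 35, 46, 94] → cuts [17, 39, 50, 98]

Pooled cuts: [3, 17, 21, 32, 39, 50, 58, 71, 79, 83, 98, 108, 118, 134, 140, 151, 159, 174]

Fragments:
  [0,3): 3 bp
  [3,17): 14 bp
  [17,21): 4 bp
  [21,32): 11 bp
  [32,39): 7 bp
  [39,50): 11 bp
  [50,58): 8 bp
  [58,71): 13 bp
  [71,79): 8 bp
  [79,83): 4 bp
  [83,98): 15 bp
  [98,108): 10 bp
  [108,118): 10 bp
  [118,134): 16 bp
  [134,140): 6 bp
  [140,151): 11 bp
  [151,159): 8 bp
  [159,174): 15 bp
  [174,178): 4 bp

[3,4,4,4,6,7,8,8,8,10,10,11,11,11,13,14,15,15,16]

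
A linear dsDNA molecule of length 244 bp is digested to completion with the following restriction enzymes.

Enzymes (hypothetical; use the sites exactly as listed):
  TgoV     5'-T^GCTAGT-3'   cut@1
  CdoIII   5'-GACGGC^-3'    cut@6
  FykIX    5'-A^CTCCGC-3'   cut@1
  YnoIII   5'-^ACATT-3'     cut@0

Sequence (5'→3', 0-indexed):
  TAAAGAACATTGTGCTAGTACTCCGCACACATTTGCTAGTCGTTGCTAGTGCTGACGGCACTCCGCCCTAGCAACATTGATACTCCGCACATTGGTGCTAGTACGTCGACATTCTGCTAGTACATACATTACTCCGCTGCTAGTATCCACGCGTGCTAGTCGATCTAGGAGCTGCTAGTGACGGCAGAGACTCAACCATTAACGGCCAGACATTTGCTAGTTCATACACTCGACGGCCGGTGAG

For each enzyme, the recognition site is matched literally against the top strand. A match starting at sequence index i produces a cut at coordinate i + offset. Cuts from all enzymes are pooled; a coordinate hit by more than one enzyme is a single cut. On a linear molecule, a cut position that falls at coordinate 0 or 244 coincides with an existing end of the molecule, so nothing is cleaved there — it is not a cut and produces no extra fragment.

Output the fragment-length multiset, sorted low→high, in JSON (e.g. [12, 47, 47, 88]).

[1,6,6,6,6,6,7,7,7,7,7,8,8,9,10,10,12,12,13,15,16,19,22,24]

Per-enzyme occurrences:
  TgoV TGCTAGT/1: at [12, 33, 43, 95, 114, 137, 153, 172, 214] ⇒ [13, 34, 44, 96, 115, 138, 154, 173, 215]
  CdoIII GACGGC/6: at [53, 179, 231] ⇒ [59, 185, 237]
  FykIX ACTCCGC/1: at [19, 59, 81, 130] ⇒ [20, 60, 82, 131]
  YnoIII ACATT/0: at [6, 28, 73, 88, 108, 125, 209] ⇒ [6, 28, 73, 88, 108, 125, 209]

Pooled cuts: [6, 13, 20, 28, 34, 44, 59, 60, 73, 82, 88, 96, 108, 115, 125, 131, 138, 154, 173, 185, 209, 215, 237]

Fragment lengths:
  [0,6): 6 bp
  [6,13): 7 bp
  [13,20): 7 bp
  [20,28): 8 bp
  [28,34): 6 bp
  [34,44): 10 bp
  [44,59): 15 bp
  [59,60): 1 bp
  [60,73): 13 bp
  [73,82): 9 bp
  [82,88): 6 bp
  [88,96): 8 bp
  [96,108): 12 bp
  [108,115): 7 bp
  [115,125): 10 bp
  [125,131): 6 bp
  [131,138): 7 bp
  [138,154): 16 bp
  [154,173): 19 bp
  [173,185): 12 bp
  [185,209): 24 bp
  [209,215): 6 bp
  [215,237): 22 bp
  [237,244): 7 bp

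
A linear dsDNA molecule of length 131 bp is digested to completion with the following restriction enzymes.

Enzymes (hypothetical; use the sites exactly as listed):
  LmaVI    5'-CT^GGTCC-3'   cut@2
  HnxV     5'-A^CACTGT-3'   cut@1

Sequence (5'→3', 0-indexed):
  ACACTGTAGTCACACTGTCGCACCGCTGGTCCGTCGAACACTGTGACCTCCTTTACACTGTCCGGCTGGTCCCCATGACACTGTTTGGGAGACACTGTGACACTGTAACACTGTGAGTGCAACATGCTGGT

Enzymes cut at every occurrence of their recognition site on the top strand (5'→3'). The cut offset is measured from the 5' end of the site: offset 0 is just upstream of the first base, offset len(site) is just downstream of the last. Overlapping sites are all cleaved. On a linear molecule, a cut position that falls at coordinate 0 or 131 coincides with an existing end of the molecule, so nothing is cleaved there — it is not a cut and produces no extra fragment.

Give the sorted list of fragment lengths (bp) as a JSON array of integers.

Site scan:
  LmaVI CTGGTCC/2: at [25, 65] ⇒ [27, 67]
  HnxV ACACTGT/1: at [0, 11, 37, 54, 77, 91, 99, 107] ⇒ [1, 12, 38, 55, 78, 92, 100, 108]

Pooled cuts: [1, 12, 27, 38, 55, 67, 78, 92, 100, 108]

Fragments:
  [0,1): 1 bp
  [1,12): 11 bp
  [12,27): 15 bp
  [27,38): 11 bp
  [38,55): 17 bp
  [55,67): 12 bp
  [67,78): 11 bp
  [78,92): 14 bp
  [92,100): 8 bp
  [100,108): 8 bp
  [108,131): 23 bp

[1,8,8,11,11,11,12,14,15,17,23]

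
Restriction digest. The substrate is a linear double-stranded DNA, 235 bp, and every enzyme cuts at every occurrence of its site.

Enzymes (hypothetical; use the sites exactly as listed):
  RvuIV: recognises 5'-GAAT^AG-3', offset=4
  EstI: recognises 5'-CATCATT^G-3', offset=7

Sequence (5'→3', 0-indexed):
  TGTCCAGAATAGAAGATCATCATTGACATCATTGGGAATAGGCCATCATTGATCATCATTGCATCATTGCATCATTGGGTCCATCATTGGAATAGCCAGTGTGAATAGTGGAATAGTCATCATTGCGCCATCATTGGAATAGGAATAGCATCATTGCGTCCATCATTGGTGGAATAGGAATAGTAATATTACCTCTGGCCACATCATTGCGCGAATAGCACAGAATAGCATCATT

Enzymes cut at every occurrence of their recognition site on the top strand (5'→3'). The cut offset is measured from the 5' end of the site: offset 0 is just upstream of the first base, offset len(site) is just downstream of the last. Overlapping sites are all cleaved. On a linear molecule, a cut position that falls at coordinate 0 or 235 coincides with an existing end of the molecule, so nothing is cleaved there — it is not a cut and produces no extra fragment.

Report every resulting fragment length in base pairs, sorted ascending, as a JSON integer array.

[5,5,6,6,6,8,8,8,8,8,9,9,9,10,10,10,10,11,11,12,12,13,14,27]

Per-enzyme occurrences:
  RvuIV (GAATAG, off=4): starts [6, 35, 89, 102, 110, 136, 142, 171, 177, 212, 222] → cuts [10, 39, 93, 106, 114, 140, 146, 175, 181, 216, 226]
  EstI (CATCATTG, off=7): starts [17, 26, 43, 53, 61, 69, 81, 117, 128, 148, 160, 201] → cuts [24, 33, 50, 60, 68, 76, 88, 124, 135, 155, 167, 208]

Pooled cuts: [10, 24, 33, 39, 50, 60, 68, 76, 88, 93, 106, 114, 124, 135, 140, 146, 155, 167, 175, 181, 208, 216, 226]

Fragment lengths:
  [0,10): 10 bp
  [10,24): 14 bp
  [24,33): 9 bp
  [33,39): 6 bp
  [39,50): 11 bp
  [50,60): 10 bp
  [60,68): 8 bp
  [68,76): 8 bp
  [76,88): 12 bp
  [88,93): 5 bp
  [93,106): 13 bp
  [106,114): 8 bp
  [114,124): 10 bp
  [124,135): 11 bp
  [135,140): 5 bp
  [140,146): 6 bp
  [146,155): 9 bp
  [155,167): 12 bp
  [167,175): 8 bp
  [175,181): 6 bp
  [181,208): 27 bp
  [208,216): 8 bp
  [216,226): 10 bp
  [226,235): 9 bp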